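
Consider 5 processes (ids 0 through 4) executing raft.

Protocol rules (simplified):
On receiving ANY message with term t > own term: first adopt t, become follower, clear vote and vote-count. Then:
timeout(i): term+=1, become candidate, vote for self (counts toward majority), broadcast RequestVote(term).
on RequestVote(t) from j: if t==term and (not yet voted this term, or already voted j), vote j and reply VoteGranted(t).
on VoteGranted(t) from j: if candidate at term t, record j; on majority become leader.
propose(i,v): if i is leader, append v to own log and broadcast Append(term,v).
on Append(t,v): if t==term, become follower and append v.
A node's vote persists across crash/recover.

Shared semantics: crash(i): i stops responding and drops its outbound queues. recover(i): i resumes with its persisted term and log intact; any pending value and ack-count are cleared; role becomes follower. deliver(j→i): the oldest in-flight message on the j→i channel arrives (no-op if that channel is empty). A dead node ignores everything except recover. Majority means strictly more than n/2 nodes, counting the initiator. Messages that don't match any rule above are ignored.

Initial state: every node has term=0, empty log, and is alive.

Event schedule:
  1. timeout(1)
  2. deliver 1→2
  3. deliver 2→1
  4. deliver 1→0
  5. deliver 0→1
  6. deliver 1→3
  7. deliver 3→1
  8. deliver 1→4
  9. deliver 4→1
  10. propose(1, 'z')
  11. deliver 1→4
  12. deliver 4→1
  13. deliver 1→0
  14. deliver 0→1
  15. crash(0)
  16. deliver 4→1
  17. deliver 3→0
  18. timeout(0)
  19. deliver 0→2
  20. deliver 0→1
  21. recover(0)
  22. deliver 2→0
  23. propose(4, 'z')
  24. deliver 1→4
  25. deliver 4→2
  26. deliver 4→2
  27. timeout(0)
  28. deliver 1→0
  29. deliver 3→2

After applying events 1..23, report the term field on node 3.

1

e1 timeout(1): 1[cand,t=1,-]
e2 deliver 1→2: 2[foll,t=1,-]
e3 deliver 2→1: ·
e4 deliver 1→0: 0[foll,t=1,-]
e5 deliver 0→1: 1[lead,t=1,-]
e6 deliver 1→3: 3[foll,t=1,-]
e7 deliver 3→1: ·
e8 deliver 1→4: 4[foll,t=1,-]
e9 deliver 4→1: ·
e10 propose(1,'z'): 1[lead,t=1,z]
e11 deliver 1→4: 4[foll,t=1,z]
e12 deliver 4→1: ·
e13 deliver 1→0: 0[foll,t=1,z]
e14 deliver 0→1: ·
e15 crash(0): 0[✗foll,t=1,z]
e16 deliver 4→1: ·
e17 deliver 3→0: ·
e18 timeout(0): ·
e19 deliver 0→2: ·
e20 deliver 0→1: ·
e21 recover(0): 0[foll,t=1,z]
e22 deliver 2→0: ·
e23 propose(4,'z'): ·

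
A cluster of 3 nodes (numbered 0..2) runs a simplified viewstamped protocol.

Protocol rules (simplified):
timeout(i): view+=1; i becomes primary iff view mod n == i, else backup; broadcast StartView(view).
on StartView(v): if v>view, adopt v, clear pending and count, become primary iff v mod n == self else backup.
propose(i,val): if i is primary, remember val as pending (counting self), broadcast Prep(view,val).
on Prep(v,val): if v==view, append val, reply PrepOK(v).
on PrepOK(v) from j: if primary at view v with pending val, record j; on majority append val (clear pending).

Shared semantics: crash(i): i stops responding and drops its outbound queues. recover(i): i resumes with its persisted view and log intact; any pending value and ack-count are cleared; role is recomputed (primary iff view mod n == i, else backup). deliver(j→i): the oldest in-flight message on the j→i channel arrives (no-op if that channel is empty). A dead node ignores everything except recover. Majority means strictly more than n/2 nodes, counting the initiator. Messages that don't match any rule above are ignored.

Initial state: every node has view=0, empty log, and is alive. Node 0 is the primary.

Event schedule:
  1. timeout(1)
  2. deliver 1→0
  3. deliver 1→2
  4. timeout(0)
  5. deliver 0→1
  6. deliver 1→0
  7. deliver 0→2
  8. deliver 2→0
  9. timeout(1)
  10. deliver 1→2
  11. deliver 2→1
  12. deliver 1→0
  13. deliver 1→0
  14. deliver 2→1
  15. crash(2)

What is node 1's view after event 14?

1. timeout(1):  <1:prim v1 ->
2. deliver 1→0:  <0:back v1 ->
3. deliver 1→2:  <2:back v1 ->
4. timeout(0):  <0:back v2 ->
5. deliver 0→1:  <1:back v2 ->
6. deliver 1→0:  nop
7. deliver 0→2:  <2:prim v2 ->
8. deliver 2→0:  nop
9. timeout(1):  <1:back v3 ->
10. deliver 1→2:  <2:back v3 ->
11. deliver 2→1:  nop
12. deliver 1→0:  <0:prim v3 ->
13. deliver 1→0:  nop
14. deliver 2→1:  nop

3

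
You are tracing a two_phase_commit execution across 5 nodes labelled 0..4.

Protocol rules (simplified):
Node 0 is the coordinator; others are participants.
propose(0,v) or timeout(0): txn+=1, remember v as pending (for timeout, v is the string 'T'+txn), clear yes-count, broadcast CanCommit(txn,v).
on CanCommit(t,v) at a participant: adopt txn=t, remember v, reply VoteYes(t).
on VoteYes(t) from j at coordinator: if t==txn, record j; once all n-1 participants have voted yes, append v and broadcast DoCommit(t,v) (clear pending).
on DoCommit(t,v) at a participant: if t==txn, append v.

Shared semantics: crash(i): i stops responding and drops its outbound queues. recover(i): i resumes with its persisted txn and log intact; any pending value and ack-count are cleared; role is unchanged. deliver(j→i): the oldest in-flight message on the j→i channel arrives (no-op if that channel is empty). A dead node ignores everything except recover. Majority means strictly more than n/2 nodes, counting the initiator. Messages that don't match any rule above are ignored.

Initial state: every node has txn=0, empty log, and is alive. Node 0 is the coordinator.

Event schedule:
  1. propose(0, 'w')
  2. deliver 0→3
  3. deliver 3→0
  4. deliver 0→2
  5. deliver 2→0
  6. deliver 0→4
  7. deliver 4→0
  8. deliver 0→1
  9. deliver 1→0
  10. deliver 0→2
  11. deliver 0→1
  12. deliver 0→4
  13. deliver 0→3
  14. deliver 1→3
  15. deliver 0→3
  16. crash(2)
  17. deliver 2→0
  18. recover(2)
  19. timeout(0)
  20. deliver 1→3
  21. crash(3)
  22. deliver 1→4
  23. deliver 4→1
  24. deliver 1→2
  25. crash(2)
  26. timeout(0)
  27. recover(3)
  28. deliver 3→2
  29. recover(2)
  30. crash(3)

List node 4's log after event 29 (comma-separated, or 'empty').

w

1. propose(0,'w'):  <0:coor t1 ->
2. deliver 0→3:  <3:part t1 ->
3. deliver 3→0:  nop
4. deliver 0→2:  <2:part t1 ->
5. deliver 2→0:  nop
6. deliver 0→4:  <4:part t1 ->
7. deliver 4→0:  nop
8. deliver 0→1:  <1:part t1 ->
9. deliver 1→0:  <0:coor t1 w>
10. deliver 0→2:  <2:part t1 w>
11. deliver 0→1:  <1:part t1 w>
12. deliver 0→4:  <4:part t1 w>
13. deliver 0→3:  <3:part t1 w>
14. deliver 1→3:  nop
15. deliver 0→3:  nop
16. crash(2):  <2:✗part t1 w>
17. deliver 2→0:  nop
18. recover(2):  <2:part t1 w>
19. timeout(0):  <0:coor t2 w>
20. deliver 1→3:  nop
21. crash(3):  <3:✗part t1 w>
22. deliver 1→4:  nop
23. deliver 4→1:  nop
24. deliver 1→2:  nop
25. crash(2):  <2:✗part t1 w>
26. timeout(0):  <0:coor t3 w>
27. recover(3):  <3:part t1 w>
28. deliver 3→2:  nop
29. recover(2):  <2:part t1 w>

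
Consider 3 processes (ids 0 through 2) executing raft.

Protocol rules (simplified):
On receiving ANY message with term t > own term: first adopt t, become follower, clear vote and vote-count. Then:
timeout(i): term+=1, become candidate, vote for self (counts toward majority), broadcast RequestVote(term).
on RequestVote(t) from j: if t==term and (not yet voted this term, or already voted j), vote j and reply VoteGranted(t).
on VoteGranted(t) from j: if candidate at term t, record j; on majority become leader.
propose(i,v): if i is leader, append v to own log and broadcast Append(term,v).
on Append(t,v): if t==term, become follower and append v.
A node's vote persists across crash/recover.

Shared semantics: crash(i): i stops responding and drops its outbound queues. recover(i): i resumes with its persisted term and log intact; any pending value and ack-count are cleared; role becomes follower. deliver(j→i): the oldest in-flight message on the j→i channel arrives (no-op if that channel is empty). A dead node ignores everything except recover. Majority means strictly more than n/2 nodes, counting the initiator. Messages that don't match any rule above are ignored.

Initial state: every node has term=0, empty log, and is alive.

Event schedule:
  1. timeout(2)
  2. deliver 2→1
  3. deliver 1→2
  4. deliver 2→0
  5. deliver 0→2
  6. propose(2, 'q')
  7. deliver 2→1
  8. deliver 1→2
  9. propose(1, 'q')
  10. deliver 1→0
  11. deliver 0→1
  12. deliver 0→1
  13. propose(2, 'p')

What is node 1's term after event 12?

1

after 1 — timeout(2): n2:cand/t1/[-]
after 2 — deliver 2→1: n1:foll/t1/[-]
after 3 — deliver 1→2: n2:lead/t1/[-]
after 4 — deliver 2→0: n0:foll/t1/[-]
after 5 — deliver 0→2: ·
after 6 — propose(2,'q'): n2:lead/t1/[q]
after 7 — deliver 2→1: n1:foll/t1/[q]
after 8 — deliver 1→2: ·
after 9 — propose(1,'q'): ·
after 10 — deliver 1→0: ·
after 11 — deliver 0→1: ·
after 12 — deliver 0→1: ·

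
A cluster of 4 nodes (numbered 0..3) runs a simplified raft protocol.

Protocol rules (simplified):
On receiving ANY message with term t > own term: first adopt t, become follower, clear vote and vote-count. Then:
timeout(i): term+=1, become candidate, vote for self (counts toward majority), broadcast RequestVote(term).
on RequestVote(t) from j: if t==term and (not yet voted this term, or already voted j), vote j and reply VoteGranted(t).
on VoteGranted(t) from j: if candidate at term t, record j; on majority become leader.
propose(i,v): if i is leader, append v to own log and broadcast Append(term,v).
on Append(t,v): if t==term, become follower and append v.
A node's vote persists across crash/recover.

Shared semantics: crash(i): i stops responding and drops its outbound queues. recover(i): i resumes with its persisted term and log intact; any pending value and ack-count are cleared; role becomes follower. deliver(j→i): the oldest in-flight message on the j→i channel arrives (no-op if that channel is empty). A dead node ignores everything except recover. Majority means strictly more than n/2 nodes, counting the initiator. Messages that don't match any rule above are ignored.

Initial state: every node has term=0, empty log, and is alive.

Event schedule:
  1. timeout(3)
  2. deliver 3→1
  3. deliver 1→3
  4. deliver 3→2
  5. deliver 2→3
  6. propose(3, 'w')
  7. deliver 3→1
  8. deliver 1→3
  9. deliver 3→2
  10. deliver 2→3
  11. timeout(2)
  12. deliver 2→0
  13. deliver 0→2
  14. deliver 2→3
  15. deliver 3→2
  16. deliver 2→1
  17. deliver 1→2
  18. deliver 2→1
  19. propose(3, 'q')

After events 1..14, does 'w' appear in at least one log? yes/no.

yes

after 1 — timeout(3): n3:cand/t1/[-]
after 2 — deliver 3→1: n1:foll/t1/[-]
after 3 — deliver 1→3: ·
after 4 — deliver 3→2: n2:foll/t1/[-]
after 5 — deliver 2→3: n3:lead/t1/[-]
after 6 — propose(3,'w'): n3:lead/t1/[w]
after 7 — deliver 3→1: n1:foll/t1/[w]
after 8 — deliver 1→3: ·
after 9 — deliver 3→2: n2:foll/t1/[w]
after 10 — deliver 2→3: ·
after 11 — timeout(2): n2:cand/t2/[w]
after 12 — deliver 2→0: n0:foll/t2/[-]
after 13 — deliver 0→2: ·
after 14 — deliver 2→3: n3:foll/t2/[w]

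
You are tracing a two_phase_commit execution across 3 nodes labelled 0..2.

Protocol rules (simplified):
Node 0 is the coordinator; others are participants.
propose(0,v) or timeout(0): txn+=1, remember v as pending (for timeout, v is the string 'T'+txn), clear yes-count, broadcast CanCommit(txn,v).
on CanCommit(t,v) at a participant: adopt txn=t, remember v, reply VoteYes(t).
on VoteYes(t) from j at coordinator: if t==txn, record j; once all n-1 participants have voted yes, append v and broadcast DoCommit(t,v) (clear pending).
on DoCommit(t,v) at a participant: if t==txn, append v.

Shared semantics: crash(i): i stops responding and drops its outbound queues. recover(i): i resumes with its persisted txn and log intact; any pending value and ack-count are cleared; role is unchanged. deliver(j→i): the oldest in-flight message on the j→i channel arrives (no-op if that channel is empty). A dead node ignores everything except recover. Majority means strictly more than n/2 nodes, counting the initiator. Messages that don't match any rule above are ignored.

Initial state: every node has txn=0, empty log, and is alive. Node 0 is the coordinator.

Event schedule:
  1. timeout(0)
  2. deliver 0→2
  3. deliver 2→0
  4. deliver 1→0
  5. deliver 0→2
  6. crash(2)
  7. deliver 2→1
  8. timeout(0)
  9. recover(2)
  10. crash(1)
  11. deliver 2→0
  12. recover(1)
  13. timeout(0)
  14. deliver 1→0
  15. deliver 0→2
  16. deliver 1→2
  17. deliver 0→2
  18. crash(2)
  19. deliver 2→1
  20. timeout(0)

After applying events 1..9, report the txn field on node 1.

0

after 1 — timeout(0): n0:coor/t1/[-]
after 2 — deliver 0→2: n2:part/t1/[-]
after 3 — deliver 2→0: ·
after 4 — deliver 1→0: ·
after 5 — deliver 0→2: ·
after 6 — crash(2): n2:✗part/t1/[-]
after 7 — deliver 2→1: ·
after 8 — timeout(0): n0:coor/t2/[-]
after 9 — recover(2): n2:part/t1/[-]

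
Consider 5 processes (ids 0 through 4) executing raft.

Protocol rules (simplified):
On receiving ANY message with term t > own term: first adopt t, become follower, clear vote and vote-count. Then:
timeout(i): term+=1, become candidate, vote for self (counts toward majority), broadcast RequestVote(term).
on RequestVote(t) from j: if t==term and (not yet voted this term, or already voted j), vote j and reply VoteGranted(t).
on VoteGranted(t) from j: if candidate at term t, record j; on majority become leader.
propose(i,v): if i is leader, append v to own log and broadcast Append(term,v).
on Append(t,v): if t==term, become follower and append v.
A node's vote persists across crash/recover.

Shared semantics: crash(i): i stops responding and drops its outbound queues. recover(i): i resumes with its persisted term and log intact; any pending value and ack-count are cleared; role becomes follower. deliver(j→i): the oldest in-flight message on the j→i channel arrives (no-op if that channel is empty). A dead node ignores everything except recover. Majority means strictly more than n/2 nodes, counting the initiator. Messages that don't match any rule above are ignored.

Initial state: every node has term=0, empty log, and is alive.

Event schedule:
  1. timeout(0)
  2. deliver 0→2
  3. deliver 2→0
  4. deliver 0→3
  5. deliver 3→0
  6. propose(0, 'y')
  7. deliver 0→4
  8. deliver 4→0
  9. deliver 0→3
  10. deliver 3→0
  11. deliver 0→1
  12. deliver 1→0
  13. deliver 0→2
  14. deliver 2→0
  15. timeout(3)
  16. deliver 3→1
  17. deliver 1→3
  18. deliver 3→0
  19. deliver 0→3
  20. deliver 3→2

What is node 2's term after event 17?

1

[1] timeout(0) → N0(cand t1 [-])
[2] deliver 0→2 → N2(foll t1 [-])
[3] deliver 2→0 → ∅
[4] deliver 0→3 → N3(foll t1 [-])
[5] deliver 3→0 → N0(lead t1 [-])
[6] propose(0,'y') → N0(lead t1 [y])
[7] deliver 0→4 → N4(foll t1 [-])
[8] deliver 4→0 → ∅
[9] deliver 0→3 → N3(foll t1 [y])
[10] deliver 3→0 → ∅
[11] deliver 0→1 → N1(foll t1 [-])
[12] deliver 1→0 → ∅
[13] deliver 0→2 → N2(foll t1 [y])
[14] deliver 2→0 → ∅
[15] timeout(3) → N3(cand t2 [y])
[16] deliver 3→1 → N1(foll t2 [-])
[17] deliver 1→3 → ∅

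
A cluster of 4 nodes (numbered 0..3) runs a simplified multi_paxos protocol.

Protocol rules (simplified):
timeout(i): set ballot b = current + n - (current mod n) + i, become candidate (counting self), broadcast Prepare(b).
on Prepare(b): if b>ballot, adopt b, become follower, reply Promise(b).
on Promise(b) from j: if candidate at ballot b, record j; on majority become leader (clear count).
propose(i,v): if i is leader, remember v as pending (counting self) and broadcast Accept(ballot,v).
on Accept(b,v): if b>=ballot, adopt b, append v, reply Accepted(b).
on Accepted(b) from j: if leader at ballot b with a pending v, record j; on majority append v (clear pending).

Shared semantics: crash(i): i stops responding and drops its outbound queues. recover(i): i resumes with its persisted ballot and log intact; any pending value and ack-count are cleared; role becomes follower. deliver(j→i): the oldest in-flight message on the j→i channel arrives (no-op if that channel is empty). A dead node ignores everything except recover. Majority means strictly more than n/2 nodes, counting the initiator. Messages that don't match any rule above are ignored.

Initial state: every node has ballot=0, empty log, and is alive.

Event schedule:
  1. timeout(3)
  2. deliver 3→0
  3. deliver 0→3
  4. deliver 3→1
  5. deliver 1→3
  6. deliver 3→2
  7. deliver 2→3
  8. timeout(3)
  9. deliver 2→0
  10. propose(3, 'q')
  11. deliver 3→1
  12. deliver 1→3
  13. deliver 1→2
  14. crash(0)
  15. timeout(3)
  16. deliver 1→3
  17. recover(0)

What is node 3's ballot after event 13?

11

step 1 timeout(3): 3={cand,b=7,log=-}
step 2 deliver 3→0: 0={foll,b=7,log=-}
step 3 deliver 0→3: —
step 4 deliver 3→1: 1={foll,b=7,log=-}
step 5 deliver 1→3: 3={lead,b=7,log=-}
step 6 deliver 3→2: 2={foll,b=7,log=-}
step 7 deliver 2→3: —
step 8 timeout(3): 3={cand,b=11,log=-}
step 9 deliver 2→0: —
step 10 propose(3,'q'): —
step 11 deliver 3→1: 1={foll,b=11,log=-}
step 12 deliver 1→3: —
step 13 deliver 1→2: —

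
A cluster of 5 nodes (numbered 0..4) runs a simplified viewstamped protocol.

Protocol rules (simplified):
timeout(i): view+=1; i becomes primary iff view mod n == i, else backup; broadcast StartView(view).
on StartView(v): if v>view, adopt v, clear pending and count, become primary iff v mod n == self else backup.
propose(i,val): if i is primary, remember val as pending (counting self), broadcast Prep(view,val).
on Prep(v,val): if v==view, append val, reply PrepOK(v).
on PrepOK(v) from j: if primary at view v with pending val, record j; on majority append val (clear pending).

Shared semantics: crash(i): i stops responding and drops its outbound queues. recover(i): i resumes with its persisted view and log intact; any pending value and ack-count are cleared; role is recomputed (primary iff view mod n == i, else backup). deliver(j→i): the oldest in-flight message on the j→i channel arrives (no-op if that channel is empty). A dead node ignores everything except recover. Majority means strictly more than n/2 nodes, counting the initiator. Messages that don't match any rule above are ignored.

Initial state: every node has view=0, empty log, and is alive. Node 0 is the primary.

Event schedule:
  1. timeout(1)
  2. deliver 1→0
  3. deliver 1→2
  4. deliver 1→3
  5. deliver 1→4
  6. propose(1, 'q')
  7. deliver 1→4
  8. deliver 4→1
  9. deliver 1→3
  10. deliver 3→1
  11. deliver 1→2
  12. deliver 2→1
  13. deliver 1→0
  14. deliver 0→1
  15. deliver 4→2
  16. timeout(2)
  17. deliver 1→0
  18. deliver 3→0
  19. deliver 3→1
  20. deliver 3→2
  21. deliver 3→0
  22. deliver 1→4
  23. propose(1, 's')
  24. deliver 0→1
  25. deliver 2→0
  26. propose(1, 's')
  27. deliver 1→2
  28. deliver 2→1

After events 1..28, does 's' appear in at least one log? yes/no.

[1] timeout(1) → N1(prim v1 [-])
[2] deliver 1→0 → N0(back v1 [-])
[3] deliver 1→2 → N2(back v1 [-])
[4] deliver 1→3 → N3(back v1 [-])
[5] deliver 1→4 → N4(back v1 [-])
[6] propose(1,'q') → ∅
[7] deliver 1→4 → N4(back v1 [q])
[8] deliver 4→1 → ∅
[9] deliver 1→3 → N3(back v1 [q])
[10] deliver 3→1 → N1(prim v1 [q])
[11] deliver 1→2 → N2(back v1 [q])
[12] deliver 2→1 → ∅
[13] deliver 1→0 → N0(back v1 [q])
[14] deliver 0→1 → ∅
[15] deliver 4→2 → ∅
[16] timeout(2) → N2(prim v2 [q])
[17] deliver 1→0 → ∅
[18] deliver 3→0 → ∅
[19] deliver 3→1 → ∅
[20] deliver 3→2 → ∅
[21] deliver 3→0 → ∅
[22] deliver 1→4 → ∅
[23] propose(1,'s') → ∅
[24] deliver 0→1 → ∅
[25] deliver 2→0 → N0(back v2 [q])
[26] propose(1,'s') → ∅
[27] deliver 1→2 → ∅
[28] deliver 2→1 → N1(back v2 [q])

no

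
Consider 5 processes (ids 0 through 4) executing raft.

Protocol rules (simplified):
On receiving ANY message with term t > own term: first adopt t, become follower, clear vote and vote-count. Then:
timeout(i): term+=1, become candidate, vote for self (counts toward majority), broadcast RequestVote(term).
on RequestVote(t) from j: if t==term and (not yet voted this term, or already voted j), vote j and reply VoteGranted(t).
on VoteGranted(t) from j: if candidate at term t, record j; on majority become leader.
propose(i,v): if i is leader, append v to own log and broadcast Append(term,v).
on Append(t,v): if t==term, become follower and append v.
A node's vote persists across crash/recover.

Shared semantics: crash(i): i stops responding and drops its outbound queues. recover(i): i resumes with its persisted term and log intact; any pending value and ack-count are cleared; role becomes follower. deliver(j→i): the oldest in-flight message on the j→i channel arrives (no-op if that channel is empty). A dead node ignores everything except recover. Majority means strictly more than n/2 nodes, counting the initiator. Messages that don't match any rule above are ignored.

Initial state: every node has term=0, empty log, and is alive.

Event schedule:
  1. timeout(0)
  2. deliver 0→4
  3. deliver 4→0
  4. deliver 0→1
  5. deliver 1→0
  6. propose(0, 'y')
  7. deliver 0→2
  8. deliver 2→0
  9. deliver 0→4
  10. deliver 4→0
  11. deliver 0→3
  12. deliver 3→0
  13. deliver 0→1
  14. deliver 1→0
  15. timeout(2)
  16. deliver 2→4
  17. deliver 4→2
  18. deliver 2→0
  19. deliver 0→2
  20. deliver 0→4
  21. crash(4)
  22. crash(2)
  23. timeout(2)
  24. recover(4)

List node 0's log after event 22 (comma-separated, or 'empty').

1. timeout(0):  <0:cand t1 ->
2. deliver 0→4:  <4:foll t1 ->
3. deliver 4→0:  nop
4. deliver 0→1:  <1:foll t1 ->
5. deliver 1→0:  <0:lead t1 ->
6. propose(0,'y'):  <0:lead t1 y>
7. deliver 0→2:  <2:foll t1 ->
8. deliver 2→0:  nop
9. deliver 0→4:  <4:foll t1 y>
10. deliver 4→0:  nop
11. deliver 0→3:  <3:foll t1 ->
12. deliver 3→0:  nop
13. deliver 0→1:  <1:foll t1 y>
14. deliver 1→0:  nop
15. timeout(2):  <2:cand t2 ->
16. deliver 2→4:  <4:foll t2 y>
17. deliver 4→2:  nop
18. deliver 2→0:  <0:foll t2 y>
19. deliver 0→2:  nop
20. deliver 0→4:  nop
21. crash(4):  <4:✗foll t2 y>
22. crash(2):  <2:✗cand t2 ->

y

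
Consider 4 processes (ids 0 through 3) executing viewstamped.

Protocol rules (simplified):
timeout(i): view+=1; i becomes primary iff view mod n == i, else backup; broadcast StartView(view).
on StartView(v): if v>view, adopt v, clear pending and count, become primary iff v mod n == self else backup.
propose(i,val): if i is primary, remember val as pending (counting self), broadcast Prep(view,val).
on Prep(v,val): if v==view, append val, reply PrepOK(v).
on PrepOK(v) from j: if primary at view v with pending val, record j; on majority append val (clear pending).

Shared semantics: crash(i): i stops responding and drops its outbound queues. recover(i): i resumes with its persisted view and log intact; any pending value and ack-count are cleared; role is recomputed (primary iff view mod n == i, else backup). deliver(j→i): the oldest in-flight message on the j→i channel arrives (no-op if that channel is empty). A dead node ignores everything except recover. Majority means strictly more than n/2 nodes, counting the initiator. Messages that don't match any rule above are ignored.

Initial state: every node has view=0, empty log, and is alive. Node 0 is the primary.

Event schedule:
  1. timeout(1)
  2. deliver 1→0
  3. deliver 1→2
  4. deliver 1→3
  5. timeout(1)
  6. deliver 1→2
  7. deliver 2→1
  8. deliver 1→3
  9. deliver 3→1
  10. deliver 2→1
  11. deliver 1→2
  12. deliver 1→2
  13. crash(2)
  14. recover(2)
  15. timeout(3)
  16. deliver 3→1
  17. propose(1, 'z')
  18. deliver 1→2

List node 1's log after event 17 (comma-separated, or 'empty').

empty

after 1 — timeout(1): n1:prim/v1/[-]
after 2 — deliver 1→0: n0:back/v1/[-]
after 3 — deliver 1→2: n2:back/v1/[-]
after 4 — deliver 1→3: n3:back/v1/[-]
after 5 — timeout(1): n1:back/v2/[-]
after 6 — deliver 1→2: n2:prim/v2/[-]
after 7 — deliver 2→1: ·
after 8 — deliver 1→3: n3:back/v2/[-]
after 9 — deliver 3→1: ·
after 10 — deliver 2→1: ·
after 11 — deliver 1→2: ·
after 12 — deliver 1→2: ·
after 13 — crash(2): n2:✗prim/v2/[-]
after 14 — recover(2): n2:prim/v2/[-]
after 15 — timeout(3): n3:prim/v3/[-]
after 16 — deliver 3→1: n1:back/v3/[-]
after 17 — propose(1,'z'): ·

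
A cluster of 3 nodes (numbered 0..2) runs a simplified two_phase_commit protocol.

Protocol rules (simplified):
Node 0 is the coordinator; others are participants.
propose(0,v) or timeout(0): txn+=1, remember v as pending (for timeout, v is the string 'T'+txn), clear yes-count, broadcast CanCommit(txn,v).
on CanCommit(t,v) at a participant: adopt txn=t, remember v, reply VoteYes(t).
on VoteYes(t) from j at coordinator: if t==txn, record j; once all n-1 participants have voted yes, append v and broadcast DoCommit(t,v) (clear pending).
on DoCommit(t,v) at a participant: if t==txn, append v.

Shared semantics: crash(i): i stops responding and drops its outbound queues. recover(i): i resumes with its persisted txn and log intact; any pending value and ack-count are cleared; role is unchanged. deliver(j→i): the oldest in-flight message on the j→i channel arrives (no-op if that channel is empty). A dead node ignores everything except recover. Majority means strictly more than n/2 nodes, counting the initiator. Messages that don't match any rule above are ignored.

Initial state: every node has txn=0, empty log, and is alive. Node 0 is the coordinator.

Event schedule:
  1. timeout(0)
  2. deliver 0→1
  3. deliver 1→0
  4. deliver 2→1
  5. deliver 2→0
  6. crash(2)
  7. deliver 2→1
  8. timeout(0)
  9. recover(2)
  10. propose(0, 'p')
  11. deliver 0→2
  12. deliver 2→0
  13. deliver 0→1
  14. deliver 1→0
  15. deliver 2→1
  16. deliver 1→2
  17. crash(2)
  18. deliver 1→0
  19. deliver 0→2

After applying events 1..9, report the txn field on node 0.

2

1. timeout(0):  <0:coor t1 ->
2. deliver 0→1:  <1:part t1 ->
3. deliver 1→0:  nop
4. deliver 2→1:  nop
5. deliver 2→0:  nop
6. crash(2):  <2:✗part t0 ->
7. deliver 2→1:  nop
8. timeout(0):  <0:coor t2 ->
9. recover(2):  <2:part t0 ->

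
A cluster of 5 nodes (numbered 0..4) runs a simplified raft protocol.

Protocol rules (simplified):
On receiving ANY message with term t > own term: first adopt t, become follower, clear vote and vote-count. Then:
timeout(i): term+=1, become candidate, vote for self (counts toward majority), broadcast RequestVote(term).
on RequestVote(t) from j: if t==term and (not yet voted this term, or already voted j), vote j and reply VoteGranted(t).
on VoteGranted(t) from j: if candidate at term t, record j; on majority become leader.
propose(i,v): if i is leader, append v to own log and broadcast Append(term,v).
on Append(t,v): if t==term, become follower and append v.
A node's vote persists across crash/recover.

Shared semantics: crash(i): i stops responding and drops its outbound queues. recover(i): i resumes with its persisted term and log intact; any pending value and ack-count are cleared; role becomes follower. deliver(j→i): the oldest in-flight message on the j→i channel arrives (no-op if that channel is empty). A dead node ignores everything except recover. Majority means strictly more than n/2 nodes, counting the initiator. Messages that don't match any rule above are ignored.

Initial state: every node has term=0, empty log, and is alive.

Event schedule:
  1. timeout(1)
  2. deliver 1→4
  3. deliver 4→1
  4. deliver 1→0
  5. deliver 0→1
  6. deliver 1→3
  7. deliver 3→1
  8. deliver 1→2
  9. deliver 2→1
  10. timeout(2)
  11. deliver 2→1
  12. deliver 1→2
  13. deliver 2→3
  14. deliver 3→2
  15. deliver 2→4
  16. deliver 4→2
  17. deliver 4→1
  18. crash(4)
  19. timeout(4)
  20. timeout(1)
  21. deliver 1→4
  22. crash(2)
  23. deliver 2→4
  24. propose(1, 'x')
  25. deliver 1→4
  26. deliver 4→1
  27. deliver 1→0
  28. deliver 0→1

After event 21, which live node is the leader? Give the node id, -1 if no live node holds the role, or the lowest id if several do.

after 1 — timeout(1): n1:cand/t1/[-]
after 2 — deliver 1→4: n4:foll/t1/[-]
after 3 — deliver 4→1: ·
after 4 — deliver 1→0: n0:foll/t1/[-]
after 5 — deliver 0→1: n1:lead/t1/[-]
after 6 — deliver 1→3: n3:foll/t1/[-]
after 7 — deliver 3→1: ·
after 8 — deliver 1→2: n2:foll/t1/[-]
after 9 — deliver 2→1: ·
after 10 — timeout(2): n2:cand/t2/[-]
after 11 — deliver 2→1: n1:foll/t2/[-]
after 12 — deliver 1→2: ·
after 13 — deliver 2→3: n3:foll/t2/[-]
after 14 — deliver 3→2: n2:lead/t2/[-]
after 15 — deliver 2→4: n4:foll/t2/[-]
after 16 — deliver 4→2: ·
after 17 — deliver 4→1: ·
after 18 — crash(4): n4:✗foll/t2/[-]
after 19 — timeout(4): ·
after 20 — timeout(1): n1:cand/t3/[-]
after 21 — deliver 1→4: ·

2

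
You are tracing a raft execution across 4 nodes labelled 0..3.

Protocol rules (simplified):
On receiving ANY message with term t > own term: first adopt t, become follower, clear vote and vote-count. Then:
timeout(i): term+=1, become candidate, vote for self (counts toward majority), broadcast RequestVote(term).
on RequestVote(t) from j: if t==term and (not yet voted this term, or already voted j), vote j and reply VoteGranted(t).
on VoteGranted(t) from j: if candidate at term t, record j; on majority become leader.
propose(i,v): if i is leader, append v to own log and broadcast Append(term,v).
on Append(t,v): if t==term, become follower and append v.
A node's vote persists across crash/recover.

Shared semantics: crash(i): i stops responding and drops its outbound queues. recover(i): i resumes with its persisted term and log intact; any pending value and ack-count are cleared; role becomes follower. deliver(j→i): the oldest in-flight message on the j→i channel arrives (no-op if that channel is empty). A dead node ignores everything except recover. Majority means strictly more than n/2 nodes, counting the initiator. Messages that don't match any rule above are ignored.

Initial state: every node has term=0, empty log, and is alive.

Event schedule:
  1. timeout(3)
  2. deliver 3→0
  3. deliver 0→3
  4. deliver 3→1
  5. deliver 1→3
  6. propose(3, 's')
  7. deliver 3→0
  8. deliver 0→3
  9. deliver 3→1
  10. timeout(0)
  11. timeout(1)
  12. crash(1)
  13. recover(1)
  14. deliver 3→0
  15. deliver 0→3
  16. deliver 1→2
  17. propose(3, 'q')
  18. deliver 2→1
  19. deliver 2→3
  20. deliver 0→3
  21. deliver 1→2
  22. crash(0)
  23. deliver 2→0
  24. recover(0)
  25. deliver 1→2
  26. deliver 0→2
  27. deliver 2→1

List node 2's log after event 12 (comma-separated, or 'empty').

1. timeout(3):  <3:cand t1 ->
2. deliver 3→0:  <0:foll t1 ->
3. deliver 0→3:  nop
4. deliver 3→1:  <1:foll t1 ->
5. deliver 1→3:  <3:lead t1 ->
6. propose(3,'s'):  <3:lead t1 s>
7. deliver 3→0:  <0:foll t1 s>
8. deliver 0→3:  nop
9. deliver 3→1:  <1:foll t1 s>
10. timeout(0):  <0:cand t2 s>
11. timeout(1):  <1:cand t2 s>
12. crash(1):  <1:✗cand t2 s>

empty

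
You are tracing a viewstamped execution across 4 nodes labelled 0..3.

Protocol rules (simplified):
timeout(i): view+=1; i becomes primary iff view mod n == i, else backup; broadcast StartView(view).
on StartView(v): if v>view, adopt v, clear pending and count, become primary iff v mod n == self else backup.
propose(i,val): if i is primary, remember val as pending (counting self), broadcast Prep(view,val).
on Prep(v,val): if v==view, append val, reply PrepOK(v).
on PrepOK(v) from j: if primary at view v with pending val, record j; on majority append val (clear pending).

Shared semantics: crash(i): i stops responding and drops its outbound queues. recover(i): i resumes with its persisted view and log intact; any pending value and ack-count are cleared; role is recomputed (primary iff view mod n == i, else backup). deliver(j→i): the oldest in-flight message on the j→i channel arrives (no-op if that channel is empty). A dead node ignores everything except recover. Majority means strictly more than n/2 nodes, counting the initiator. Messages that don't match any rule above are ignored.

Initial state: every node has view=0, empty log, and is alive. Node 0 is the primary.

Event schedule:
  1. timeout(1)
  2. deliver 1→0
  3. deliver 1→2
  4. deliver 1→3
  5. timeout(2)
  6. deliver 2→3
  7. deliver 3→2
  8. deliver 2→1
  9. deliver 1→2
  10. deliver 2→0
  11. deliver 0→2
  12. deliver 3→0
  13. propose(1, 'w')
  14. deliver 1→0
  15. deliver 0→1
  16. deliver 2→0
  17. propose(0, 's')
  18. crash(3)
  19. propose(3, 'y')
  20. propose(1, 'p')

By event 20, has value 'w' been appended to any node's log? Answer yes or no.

step 1 timeout(1): 1={prim,v=1,log=-}
step 2 deliver 1→0: 0={back,v=1,log=-}
step 3 deliver 1→2: 2={back,v=1,log=-}
step 4 deliver 1→3: 3={back,v=1,log=-}
step 5 timeout(2): 2={prim,v=2,log=-}
step 6 deliver 2→3: 3={back,v=2,log=-}
step 7 deliver 3→2: —
step 8 deliver 2→1: 1={back,v=2,log=-}
step 9 deliver 1→2: —
step 10 deliver 2→0: 0={back,v=2,log=-}
step 11 deliver 0→2: —
step 12 deliver 3→0: —
step 13 propose(1,'w'): —
step 14 deliver 1→0: —
step 15 deliver 0→1: —
step 16 deliver 2→0: —
step 17 propose(0,'s'): —
step 18 crash(3): 3={✗back,v=2,log=-}
step 19 propose(3,'y'): —
step 20 propose(1,'p'): —

no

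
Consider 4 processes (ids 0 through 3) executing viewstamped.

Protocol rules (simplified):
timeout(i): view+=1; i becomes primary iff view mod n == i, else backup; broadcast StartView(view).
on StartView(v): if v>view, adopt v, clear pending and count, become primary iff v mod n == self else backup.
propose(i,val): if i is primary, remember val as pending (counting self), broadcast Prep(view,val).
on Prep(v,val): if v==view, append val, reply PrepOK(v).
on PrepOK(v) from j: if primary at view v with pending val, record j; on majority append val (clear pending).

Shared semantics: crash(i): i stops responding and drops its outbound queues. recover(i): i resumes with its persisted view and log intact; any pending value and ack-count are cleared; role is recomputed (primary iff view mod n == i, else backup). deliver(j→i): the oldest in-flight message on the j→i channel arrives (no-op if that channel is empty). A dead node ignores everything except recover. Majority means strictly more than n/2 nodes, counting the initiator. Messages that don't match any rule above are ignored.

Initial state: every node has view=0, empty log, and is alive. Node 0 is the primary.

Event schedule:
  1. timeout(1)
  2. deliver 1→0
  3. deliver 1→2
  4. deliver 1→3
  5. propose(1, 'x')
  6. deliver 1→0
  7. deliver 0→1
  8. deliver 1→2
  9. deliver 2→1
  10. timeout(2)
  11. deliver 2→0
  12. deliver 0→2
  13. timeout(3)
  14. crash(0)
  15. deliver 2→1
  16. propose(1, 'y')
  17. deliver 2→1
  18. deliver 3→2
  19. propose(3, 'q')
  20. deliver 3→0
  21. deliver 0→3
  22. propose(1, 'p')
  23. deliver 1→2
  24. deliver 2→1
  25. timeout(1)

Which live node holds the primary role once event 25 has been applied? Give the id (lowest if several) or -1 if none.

2

[1] timeout(1) → N1(prim v1 [-])
[2] deliver 1→0 → N0(back v1 [-])
[3] deliver 1→2 → N2(back v1 [-])
[4] deliver 1→3 → N3(back v1 [-])
[5] propose(1,'x') → ∅
[6] deliver 1→0 → N0(back v1 [x])
[7] deliver 0→1 → ∅
[8] deliver 1→2 → N2(back v1 [x])
[9] deliver 2→1 → N1(prim v1 [x])
[10] timeout(2) → N2(prim v2 [x])
[11] deliver 2→0 → N0(back v2 [x])
[12] deliver 0→2 → ∅
[13] timeout(3) → N3(back v2 [-])
[14] crash(0) → N0(✗back v2 [x])
[15] deliver 2→1 → N1(back v2 [x])
[16] propose(1,'y') → ∅
[17] deliver 2→1 → ∅
[18] deliver 3→2 → ∅
[19] propose(3,'q') → ∅
[20] deliver 3→0 → ∅
[21] deliver 0→3 → ∅
[22] propose(1,'p') → ∅
[23] deliver 1→2 → ∅
[24] deliver 2→1 → ∅
[25] timeout(1) → N1(back v3 [x])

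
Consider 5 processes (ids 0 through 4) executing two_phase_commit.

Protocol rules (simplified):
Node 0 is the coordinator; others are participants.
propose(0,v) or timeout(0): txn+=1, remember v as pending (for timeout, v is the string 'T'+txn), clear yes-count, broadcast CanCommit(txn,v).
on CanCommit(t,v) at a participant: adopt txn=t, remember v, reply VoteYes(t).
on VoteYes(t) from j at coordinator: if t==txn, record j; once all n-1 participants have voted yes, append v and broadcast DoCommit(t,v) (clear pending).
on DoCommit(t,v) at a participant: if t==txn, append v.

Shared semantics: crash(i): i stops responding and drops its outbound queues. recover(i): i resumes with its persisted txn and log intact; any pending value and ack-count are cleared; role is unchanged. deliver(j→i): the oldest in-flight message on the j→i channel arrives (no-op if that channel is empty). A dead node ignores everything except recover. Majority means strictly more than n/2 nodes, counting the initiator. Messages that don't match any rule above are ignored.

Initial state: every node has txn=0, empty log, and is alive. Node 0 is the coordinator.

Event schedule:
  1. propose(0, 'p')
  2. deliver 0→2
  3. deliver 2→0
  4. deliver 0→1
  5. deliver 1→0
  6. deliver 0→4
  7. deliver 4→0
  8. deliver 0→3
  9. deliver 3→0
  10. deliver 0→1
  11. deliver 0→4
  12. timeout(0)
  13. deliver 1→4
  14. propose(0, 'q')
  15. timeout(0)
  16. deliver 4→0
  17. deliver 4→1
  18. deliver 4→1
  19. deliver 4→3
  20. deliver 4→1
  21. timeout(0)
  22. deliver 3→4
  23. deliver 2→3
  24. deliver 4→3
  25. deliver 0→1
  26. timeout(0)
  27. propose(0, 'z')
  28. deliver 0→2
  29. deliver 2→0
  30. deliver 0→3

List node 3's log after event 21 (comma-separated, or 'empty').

empty

step 1 propose(0,'p'): 0={coor,t=1,log=-}
step 2 deliver 0→2: 2={part,t=1,log=-}
step 3 deliver 2→0: —
step 4 deliver 0→1: 1={part,t=1,log=-}
step 5 deliver 1→0: —
step 6 deliver 0→4: 4={part,t=1,log=-}
step 7 deliver 4→0: —
step 8 deliver 0→3: 3={part,t=1,log=-}
step 9 deliver 3→0: 0={coor,t=1,log=p}
step 10 deliver 0→1: 1={part,t=1,log=p}
step 11 deliver 0→4: 4={part,t=1,log=p}
step 12 timeout(0): 0={coor,t=2,log=p}
step 13 deliver 1→4: —
step 14 propose(0,'q'): 0={coor,t=3,log=p}
step 15 timeout(0): 0={coor,t=4,log=p}
step 16 deliver 4→0: —
step 17 deliver 4→1: —
step 18 deliver 4→1: —
step 19 deliver 4→3: —
step 20 deliver 4→1: —
step 21 timeout(0): 0={coor,t=5,log=p}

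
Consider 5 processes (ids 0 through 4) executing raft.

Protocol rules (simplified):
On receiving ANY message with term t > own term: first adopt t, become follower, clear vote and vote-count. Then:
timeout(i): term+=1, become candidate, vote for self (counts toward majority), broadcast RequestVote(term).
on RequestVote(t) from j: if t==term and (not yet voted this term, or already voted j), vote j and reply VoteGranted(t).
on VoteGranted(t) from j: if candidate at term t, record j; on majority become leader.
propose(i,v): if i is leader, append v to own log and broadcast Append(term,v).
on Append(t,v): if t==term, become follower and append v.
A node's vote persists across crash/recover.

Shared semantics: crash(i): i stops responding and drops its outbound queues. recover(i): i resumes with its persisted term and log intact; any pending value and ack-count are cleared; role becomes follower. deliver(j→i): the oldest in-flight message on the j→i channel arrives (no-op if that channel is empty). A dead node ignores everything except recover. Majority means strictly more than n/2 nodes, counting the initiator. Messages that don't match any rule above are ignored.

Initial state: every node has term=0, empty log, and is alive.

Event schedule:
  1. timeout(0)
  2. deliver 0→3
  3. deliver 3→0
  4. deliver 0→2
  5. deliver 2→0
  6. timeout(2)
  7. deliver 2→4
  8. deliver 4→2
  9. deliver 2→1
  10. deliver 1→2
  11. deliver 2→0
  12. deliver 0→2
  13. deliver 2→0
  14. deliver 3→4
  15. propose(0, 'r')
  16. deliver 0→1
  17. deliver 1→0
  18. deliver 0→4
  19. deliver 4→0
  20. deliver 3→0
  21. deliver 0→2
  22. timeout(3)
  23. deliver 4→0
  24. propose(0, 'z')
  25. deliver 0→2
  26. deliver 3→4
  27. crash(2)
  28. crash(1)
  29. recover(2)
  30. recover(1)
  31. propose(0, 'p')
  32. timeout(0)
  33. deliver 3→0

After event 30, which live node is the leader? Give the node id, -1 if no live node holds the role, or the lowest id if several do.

-1

e1 timeout(0): 0[cand,t=1,-]
e2 deliver 0→3: 3[foll,t=1,-]
e3 deliver 3→0: ·
e4 deliver 0→2: 2[foll,t=1,-]
e5 deliver 2→0: 0[lead,t=1,-]
e6 timeout(2): 2[cand,t=2,-]
e7 deliver 2→4: 4[foll,t=2,-]
e8 deliver 4→2: ·
e9 deliver 2→1: 1[foll,t=2,-]
e10 deliver 1→2: 2[lead,t=2,-]
e11 deliver 2→0: 0[foll,t=2,-]
e12 deliver 0→2: ·
e13 deliver 2→0: ·
e14 deliver 3→4: ·
e15 propose(0,'r'): ·
e16 deliver 0→1: ·
e17 deliver 1→0: ·
e18 deliver 0→4: ·
e19 deliver 4→0: ·
e20 deliver 3→0: ·
e21 deliver 0→2: ·
e22 timeout(3): 3[cand,t=2,-]
e23 deliver 4→0: ·
e24 propose(0,'z'): ·
e25 deliver 0→2: ·
e26 deliver 3→4: ·
e27 crash(2): 2[✗lead,t=2,-]
e28 crash(1): 1[✗foll,t=2,-]
e29 recover(2): 2[foll,t=2,-]
e30 recover(1): 1[foll,t=2,-]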